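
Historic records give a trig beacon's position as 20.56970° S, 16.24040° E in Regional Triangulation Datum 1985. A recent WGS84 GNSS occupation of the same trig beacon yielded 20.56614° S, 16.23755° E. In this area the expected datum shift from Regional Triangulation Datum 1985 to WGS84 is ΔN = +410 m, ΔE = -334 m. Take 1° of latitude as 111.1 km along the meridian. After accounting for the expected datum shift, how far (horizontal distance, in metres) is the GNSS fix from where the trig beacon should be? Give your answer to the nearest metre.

40 m

Observed coordinate differences: Δφ = +0.00356°, Δλ = -0.00285°.
Converting to metres (1° lat = 111100 m, cos φ = 0.936245): observed ΔN = 395.5 m, observed ΔE = -296.4 m.
Subtracting the expected shift leaves a residual of 395.5 − (410) = -14.5 m north and -296.4 − (-334) = 37.6 m east.
Residual distance = √((-14.5)² + 37.6²) = 40.2 m.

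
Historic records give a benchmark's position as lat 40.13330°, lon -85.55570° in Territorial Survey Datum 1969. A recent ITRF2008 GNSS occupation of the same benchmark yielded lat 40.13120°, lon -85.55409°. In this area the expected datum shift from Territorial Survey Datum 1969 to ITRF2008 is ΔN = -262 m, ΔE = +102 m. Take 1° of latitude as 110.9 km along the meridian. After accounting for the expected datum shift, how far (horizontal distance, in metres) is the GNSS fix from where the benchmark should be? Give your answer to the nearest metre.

Observed coordinate differences: Δφ = -0.00210°, Δλ = +0.00161°.
Converting to metres (1° lat = 110900 m, cos φ = 0.764547): observed ΔN = -232.9 m, observed ΔE = 136.5 m.
Subtracting the expected shift leaves a residual of -232.9 − (-262) = 29.1 m north and 136.5 − (102) = 34.5 m east.
Residual distance = √(29.1² + 34.5²) = 45.1 m.

45 m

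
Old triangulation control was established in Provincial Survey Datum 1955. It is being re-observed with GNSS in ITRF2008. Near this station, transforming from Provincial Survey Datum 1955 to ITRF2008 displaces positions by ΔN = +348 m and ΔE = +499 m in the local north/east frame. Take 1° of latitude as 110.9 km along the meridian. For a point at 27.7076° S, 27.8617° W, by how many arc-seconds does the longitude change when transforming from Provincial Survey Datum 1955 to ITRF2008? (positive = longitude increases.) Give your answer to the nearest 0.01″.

Δλ = 18.30″

At latitude -27.7076°, cos φ = 0.885332.
1° of longitude at this latitude = 110.9 × cos φ = 98.18 km, so Δλ = 499.0 / 98183.3 = 0.0050823° = 18.296″.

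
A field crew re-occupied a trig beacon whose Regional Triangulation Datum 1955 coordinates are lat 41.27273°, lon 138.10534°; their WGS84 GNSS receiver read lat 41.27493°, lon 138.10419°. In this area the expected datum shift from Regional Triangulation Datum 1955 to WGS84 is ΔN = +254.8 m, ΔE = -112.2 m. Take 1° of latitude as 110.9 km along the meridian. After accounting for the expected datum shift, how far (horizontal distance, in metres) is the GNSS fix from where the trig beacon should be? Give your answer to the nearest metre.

Observed coordinate differences: Δφ = +0.00220°, Δλ = -0.00115°.
Converting to metres (1° lat = 110900 m, cos φ = 0.751578): observed ΔN = 244.0 m, observed ΔE = -95.9 m.
Subtracting the expected shift leaves a residual of 244.0 − (254.8) = -10.8 m north and -95.9 − (-112.2) = 16.3 m east.
Residual distance = √((-10.8)² + 16.3²) = 19.6 m.

20 m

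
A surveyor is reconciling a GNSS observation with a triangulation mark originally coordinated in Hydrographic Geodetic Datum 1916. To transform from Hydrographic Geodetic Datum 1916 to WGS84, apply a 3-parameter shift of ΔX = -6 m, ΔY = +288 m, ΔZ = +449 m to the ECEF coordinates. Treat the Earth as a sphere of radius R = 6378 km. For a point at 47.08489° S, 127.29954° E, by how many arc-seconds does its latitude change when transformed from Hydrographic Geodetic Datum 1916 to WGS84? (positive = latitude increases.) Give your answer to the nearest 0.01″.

sin φ = -0.732363, cos φ = 0.680914, sin λ = 0.795478, cos λ = -0.605982.
North component: ΔN = −sin φ cos λ·ΔX − sin φ sin λ·ΔY + cos φ·ΔZ = −(-0.732363)(-0.605982)(-6) − (-0.732363)(0.795478)(288) + (0.680914)(449) = 476.18 m.
1° of latitude spans πR/180 = 111317 m, so Δφ = 476.18 / 111317 × 3600 = 15.400″.

Δφ = 15.40″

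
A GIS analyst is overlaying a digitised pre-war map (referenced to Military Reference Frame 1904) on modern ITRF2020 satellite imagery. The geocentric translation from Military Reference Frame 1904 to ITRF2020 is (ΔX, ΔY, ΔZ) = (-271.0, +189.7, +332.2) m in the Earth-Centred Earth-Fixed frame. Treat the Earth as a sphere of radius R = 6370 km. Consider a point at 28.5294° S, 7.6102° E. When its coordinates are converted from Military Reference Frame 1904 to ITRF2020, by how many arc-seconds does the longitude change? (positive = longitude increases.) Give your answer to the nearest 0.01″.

Δλ = 8.25″

sin φ = -0.477610, cos φ = 0.878572, sin λ = 0.132433, cos λ = 0.991192.
East component: ΔE = −sin λ·ΔX + cos λ·ΔY = −(0.132433)(-271.0) + (0.991192)(189.7) = 223.92 m.
1° of latitude spans πR/180 = 111177 m; at latitude φ, 1° of longitude spans that × cos φ = 97677.4 m, so Δλ = 223.92 / 97677.4 × 3600 = 8.253″.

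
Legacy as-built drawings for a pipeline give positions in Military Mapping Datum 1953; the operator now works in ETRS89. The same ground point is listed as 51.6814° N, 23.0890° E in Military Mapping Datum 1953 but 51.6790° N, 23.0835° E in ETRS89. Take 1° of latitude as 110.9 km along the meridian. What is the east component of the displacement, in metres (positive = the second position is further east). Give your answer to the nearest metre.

Δφ = 51.6790° − 51.6814° = -0.0024°; Δλ = 23.0835° − 23.0890° = -0.0055°.
ΔN = Δφ × 110900 = -266.2 m; ΔE = Δλ × 110900 × cos(51.6814°) = -0.0055 × 110900 × 0.620034 = -378.2 m.

ΔE = -378 m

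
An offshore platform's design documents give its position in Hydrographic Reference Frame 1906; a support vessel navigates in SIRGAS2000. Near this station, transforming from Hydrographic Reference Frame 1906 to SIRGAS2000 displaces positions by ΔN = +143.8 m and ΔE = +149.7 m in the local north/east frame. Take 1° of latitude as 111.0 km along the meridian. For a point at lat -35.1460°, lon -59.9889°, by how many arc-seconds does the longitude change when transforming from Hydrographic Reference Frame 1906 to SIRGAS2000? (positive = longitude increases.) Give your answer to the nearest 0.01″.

At latitude -35.1460°, cos φ = 0.817688.
1° of longitude at this latitude = 111.0 × cos φ = 90.76 km, so Δλ = 149.7 / 90763.3 = 0.0016493° = 5.938″.

Δλ = 5.94″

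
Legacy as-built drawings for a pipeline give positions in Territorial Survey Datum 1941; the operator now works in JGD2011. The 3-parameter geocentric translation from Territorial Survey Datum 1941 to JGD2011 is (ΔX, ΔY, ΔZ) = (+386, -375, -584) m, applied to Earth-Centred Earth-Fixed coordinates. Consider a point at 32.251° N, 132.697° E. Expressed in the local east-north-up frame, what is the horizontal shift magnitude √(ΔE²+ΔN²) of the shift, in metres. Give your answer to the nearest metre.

209 m

The local east axis at (φ, λ) is (−sin λ, cos λ, 0), so ΔE = −sin(132.697°)·386 + cos(132.697°)·(-375) = -29.40 m.
The local north axis is (−sin φ cos λ, −sin φ sin λ, cos φ), giving ΔN = 139.680 + 147.072 − 493.900 = -207.15 m.
Horizontal magnitude = √(ΔE² + ΔN²) = √((-29.40)² + (-207.15)²) = 209.22 m.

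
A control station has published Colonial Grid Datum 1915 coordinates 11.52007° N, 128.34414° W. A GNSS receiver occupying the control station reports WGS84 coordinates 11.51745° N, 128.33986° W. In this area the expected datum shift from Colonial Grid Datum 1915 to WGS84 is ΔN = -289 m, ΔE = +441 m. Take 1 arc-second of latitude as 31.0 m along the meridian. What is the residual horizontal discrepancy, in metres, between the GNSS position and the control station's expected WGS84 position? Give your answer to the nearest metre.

Observed coordinate differences: Δφ = -0.00262°, Δλ = +0.00428°.
Converting to metres (1° lat = 111600 m, cos φ = 0.979855): observed ΔN = -292.4 m, observed ΔE = 468.0 m.
Subtracting the expected shift leaves a residual of -292.4 − (-289) = -3.4 m north and 468.0 − (441) = 27.0 m east.
Residual distance = √((-3.4)² + 27.0²) = 27.2 m.

27 m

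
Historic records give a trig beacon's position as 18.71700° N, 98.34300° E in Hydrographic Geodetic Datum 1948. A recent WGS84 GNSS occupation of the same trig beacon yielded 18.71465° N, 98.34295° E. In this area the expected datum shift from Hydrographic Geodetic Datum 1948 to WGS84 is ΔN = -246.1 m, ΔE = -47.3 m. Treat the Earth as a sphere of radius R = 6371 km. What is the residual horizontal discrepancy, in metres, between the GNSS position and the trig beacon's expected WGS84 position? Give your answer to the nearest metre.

45 m

Observed coordinate differences: Δφ = -0.00235°, Δλ = -0.00005°.
Converting to metres (1° lat = 111195 m, cos φ = 0.947115): observed ΔN = -261.3 m, observed ΔE = -5.3 m.
Subtracting the expected shift leaves a residual of -261.3 − (-246.1) = -15.2 m north and -5.3 − (-47.3) = 42.0 m east.
Residual distance = √((-15.2)² + 42.0²) = 44.7 m.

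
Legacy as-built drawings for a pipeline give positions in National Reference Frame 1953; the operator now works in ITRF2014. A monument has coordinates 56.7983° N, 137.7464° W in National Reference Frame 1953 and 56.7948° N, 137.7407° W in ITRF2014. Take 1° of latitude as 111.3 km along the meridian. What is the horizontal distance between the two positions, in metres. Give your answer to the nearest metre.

522 m

Δφ = 56.7948° − 56.7983° = -0.0035°; Δλ = -137.7407° − -137.7464° = +0.0057°.
ΔN = Δφ × 111300 = -389.5 m; ΔE = Δλ × 111300 × cos(56.7983°) = +0.0057 × 111300 × 0.547588 = 347.4 m.
Distance = √(ΔE² + ΔN²) = √(347.4² + (-389.5)²) = 522.0 m.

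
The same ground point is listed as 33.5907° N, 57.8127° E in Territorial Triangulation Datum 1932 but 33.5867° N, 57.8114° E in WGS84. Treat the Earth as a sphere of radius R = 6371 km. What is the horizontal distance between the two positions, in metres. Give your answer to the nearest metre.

Δφ = 33.5867° − 33.5907° = -0.0040°; Δλ = 57.8114° − 57.8127° = -0.0013°.
1° along a meridian = πR/180 = 111195 m.
ΔN = Δφ × 111195 = -444.8 m; ΔE = Δλ × 111195 × cos(33.5907°) = -0.0013 × 111195 × 0.833011 = -120.4 m.
Distance = √(ΔE² + ΔN²) = √((-120.4)² + (-444.8)²) = 460.8 m.

461 m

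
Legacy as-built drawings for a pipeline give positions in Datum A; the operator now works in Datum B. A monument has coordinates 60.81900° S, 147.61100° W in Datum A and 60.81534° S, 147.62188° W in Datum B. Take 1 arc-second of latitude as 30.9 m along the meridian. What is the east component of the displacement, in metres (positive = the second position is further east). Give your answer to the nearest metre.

ΔE = -590 m

Δφ = -60.81534° − -60.81900° = +0.00366°; Δλ = -147.62188° − -147.61100° = -0.01088°.
1° of latitude = 3600 × 30.90 = 111240 m.
ΔN = Δφ × 111240 = 407.1 m; ΔE = Δλ × 111240 × cos(-60.81900°) = -0.01088 × 111240 × 0.487570 = -590.1 m.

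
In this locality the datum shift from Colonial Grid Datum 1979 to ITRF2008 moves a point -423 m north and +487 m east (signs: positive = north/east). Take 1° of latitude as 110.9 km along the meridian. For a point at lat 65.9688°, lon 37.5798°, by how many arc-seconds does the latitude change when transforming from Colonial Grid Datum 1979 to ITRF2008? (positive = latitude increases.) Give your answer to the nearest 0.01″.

Δφ = -13.73″

1° of latitude = 110.9 km, so Δφ = -423.0 / 110900 = -0.0038142° = -13.731″.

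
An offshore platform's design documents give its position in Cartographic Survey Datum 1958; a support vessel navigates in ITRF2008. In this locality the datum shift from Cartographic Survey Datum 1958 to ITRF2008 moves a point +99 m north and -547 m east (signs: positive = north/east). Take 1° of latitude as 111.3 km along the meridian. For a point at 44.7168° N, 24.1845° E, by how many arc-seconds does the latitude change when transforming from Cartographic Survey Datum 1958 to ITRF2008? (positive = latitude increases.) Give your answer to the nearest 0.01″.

1° of latitude = 111.3 km, so Δφ = 99.0 / 111300 = 0.0008895° = 3.202″.

Δφ = 3.20″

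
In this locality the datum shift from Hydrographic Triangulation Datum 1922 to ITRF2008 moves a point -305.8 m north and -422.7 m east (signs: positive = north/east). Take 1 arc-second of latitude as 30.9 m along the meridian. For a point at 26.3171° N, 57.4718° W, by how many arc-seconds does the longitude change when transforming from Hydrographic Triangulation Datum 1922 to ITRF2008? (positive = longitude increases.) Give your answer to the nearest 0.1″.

Δλ = -15.3″

At latitude 26.3171°, cos φ = 0.896354.
1″ of longitude at this latitude = 30.90 × cos φ = 27.6973 m, so Δλ = -422.7 / 27.6973 = -15.261″.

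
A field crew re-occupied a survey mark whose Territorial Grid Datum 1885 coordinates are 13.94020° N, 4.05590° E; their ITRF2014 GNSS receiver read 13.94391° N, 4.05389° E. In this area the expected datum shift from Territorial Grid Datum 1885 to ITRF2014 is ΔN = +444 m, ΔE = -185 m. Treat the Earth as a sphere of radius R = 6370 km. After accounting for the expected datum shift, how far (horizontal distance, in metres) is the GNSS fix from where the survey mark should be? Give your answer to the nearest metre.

Observed coordinate differences: Δφ = +0.00371°, Δλ = -0.00201°.
Converting to metres (1° lat = 111177 m, cos φ = 0.970548): observed ΔN = 412.5 m, observed ΔE = -216.9 m.
Subtracting the expected shift leaves a residual of 412.5 − (444) = -31.5 m north and -216.9 − (-185) = -31.9 m east.
Residual distance = √((-31.5)² + (-31.9)²) = 44.8 m.

45 m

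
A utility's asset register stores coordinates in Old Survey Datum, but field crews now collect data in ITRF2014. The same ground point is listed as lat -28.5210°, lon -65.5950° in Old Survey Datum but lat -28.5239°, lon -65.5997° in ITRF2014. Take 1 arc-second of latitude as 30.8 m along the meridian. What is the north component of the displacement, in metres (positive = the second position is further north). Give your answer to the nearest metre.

ΔN = -322 m

Δφ = -28.5239° − -28.5210° = -0.0029°; Δλ = -65.5997° − -65.5950° = -0.0047°.
1° of latitude = 3600 × 30.80 = 110880 m.
ΔN = Δφ × 110880 = -321.6 m; ΔE = Δλ × 110880 × cos(-28.5210°) = -0.0047 × 110880 × 0.878642 = -457.9 m.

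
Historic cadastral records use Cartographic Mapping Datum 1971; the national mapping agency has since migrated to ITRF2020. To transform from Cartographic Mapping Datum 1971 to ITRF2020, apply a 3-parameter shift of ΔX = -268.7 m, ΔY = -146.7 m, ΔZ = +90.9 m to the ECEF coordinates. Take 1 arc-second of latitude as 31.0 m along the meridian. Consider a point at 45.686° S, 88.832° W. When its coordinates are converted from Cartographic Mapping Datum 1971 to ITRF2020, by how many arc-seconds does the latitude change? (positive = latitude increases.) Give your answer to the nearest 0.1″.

Δφ = 5.3″

sin φ = -0.715522, cos φ = 0.698590, sin λ = -0.999792, cos λ = 0.020384.
North component: ΔN = −sin φ cos λ·ΔX − sin φ sin λ·ΔY + cos φ·ΔZ = −(-0.715522)(0.020384)(-268.7) − (-0.715522)(-0.999792)(-146.7) + (0.698590)(90.9) = 164.53 m.
1° of latitude spans 3600 × 31.00 = 111600 m, so Δφ = 164.53 / 111600 × 3600 = 5.307″.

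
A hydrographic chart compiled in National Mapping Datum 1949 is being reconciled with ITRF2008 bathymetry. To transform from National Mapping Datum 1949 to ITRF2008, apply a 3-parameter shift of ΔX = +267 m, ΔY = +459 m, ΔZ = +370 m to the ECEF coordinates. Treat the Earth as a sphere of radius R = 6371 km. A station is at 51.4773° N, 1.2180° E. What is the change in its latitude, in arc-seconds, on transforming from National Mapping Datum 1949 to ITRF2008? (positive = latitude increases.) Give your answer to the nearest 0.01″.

sin φ = 0.782361, cos φ = 0.622825, sin λ = 0.021257, cos λ = 0.999774.
North component: ΔN = −sin φ cos λ·ΔX − sin φ sin λ·ΔY + cos φ·ΔZ = −(0.782361)(0.999774)(267) − (0.782361)(0.021257)(459) + (0.622825)(370) = 13.97 m.
1° of latitude spans πR/180 = 111195 m, so Δφ = 13.97 / 111195 × 3600 = 0.452″.

Δφ = 0.45″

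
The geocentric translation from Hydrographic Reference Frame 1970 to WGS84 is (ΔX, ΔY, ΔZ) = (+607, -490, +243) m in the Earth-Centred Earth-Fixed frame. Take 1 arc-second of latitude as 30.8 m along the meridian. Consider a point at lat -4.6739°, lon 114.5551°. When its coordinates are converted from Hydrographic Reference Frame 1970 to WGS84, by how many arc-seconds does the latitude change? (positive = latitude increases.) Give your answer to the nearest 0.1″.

sin φ = -0.081485, cos φ = 0.996675, sin λ = 0.909562, cos λ = -0.415568.
North component: ΔN = −sin φ cos λ·ΔX − sin φ sin λ·ΔY + cos φ·ΔZ = −(-0.081485)(-0.415568)(607) − (-0.081485)(0.909562)(-490) + (0.996675)(243) = 185.32 m.
1° of latitude spans 3600 × 30.80 = 110880 m, so Δφ = 185.32 / 110880 × 3600 = 6.017″.

Δφ = 6.0″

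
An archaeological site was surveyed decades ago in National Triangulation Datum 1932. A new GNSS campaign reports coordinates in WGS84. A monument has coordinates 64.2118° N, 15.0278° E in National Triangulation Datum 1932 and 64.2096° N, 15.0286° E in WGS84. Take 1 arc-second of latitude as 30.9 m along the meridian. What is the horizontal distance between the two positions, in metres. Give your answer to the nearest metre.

Δφ = 64.2096° − 64.2118° = -0.0022°; Δλ = 15.0286° − 15.0278° = +0.0008°.
1° of latitude = 3600 × 30.90 = 111240 m.
ΔN = Δφ × 111240 = -244.7 m; ΔE = Δλ × 111240 × cos(64.2118°) = +0.0008 × 111240 × 0.435046 = 38.7 m.
Distance = √(ΔE² + ΔN²) = √(38.7² + (-244.7)²) = 247.8 m.

248 m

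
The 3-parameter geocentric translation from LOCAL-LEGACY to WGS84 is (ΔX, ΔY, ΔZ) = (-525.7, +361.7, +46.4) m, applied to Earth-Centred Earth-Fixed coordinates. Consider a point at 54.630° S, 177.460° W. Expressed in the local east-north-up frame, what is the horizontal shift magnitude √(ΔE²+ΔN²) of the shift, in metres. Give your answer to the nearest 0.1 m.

At φ = -54.630°, λ = -177.460°: sin φ = -0.815431, cos φ = 0.578854, sin λ = -0.044317, cos λ = -0.999018.
ΔE = −sin λ·ΔX + cos λ·ΔY = −(-0.044317)·(-525.7) + (-0.999018)·(361.7) = -384.64 m.
ΔN = −sin φ cos λ·ΔX − sin φ sin λ·ΔY + cos φ·ΔZ = −(-0.815431)(-0.999018)(-525.7) − (-0.815431)(-0.044317)(361.7) + (0.578854)(46.4) = 442.04 m.
Horizontal magnitude = √(ΔE² + ΔN²) = √((-384.64)² + 442.04²) = 585.96 m.

586.0 m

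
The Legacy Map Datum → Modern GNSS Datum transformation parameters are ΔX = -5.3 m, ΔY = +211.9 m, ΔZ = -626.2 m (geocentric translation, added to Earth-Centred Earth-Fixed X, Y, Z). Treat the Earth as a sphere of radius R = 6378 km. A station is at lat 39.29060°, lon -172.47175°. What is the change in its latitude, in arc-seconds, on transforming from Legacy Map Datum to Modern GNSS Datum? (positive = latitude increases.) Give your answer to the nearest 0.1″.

Δφ = -15.2″

sin φ = 0.633254, cos φ = 0.773944, sin λ = -0.131015, cos λ = -0.991380.
North component: ΔN = −sin φ cos λ·ΔX − sin φ sin λ·ΔY + cos φ·ΔZ = −(0.633254)(-0.991380)(-5.3) − (0.633254)(-0.131015)(211.9) + (0.773944)(-626.2) = -470.39 m.
1° of latitude spans πR/180 = 111317 m, so Δφ = -470.39 / 111317 × 3600 = -15.212″.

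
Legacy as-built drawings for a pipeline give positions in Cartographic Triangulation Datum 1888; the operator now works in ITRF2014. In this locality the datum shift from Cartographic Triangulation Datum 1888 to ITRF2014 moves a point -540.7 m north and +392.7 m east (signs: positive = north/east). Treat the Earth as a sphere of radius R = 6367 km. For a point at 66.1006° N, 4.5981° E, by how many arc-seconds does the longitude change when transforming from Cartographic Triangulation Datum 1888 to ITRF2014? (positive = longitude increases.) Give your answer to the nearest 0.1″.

Δλ = 31.4″

At latitude 66.1006°, cos φ = 0.405132.
One radian of longitude at latitude φ spans R cos φ, so Δλ = ΔE / (R cos φ) = 392.7 / (6367000 × 0.405132) = 1.5224e-04 rad = 31.402″.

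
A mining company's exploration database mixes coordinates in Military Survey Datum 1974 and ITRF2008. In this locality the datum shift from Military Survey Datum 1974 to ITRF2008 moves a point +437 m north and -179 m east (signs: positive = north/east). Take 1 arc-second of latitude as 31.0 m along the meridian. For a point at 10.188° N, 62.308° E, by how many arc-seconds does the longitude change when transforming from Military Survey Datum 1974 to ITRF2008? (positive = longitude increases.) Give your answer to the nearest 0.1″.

At latitude 10.188°, cos φ = 0.984233.
1″ of longitude at this latitude = 31.00 × cos φ = 30.5112 m, so Δλ = -179.0 / 30.5112 = -5.867″.

Δλ = -5.9″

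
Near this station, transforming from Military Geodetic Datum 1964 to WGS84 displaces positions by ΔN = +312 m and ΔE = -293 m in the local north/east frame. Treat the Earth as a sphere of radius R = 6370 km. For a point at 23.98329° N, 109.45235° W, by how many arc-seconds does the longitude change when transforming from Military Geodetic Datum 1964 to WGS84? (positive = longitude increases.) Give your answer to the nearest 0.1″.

Δλ = -10.4″

At latitude 23.98329°, cos φ = 0.913664.
One radian of longitude at latitude φ spans R cos φ, so Δλ = ΔE / (R cos φ) = -293.0 / (6370000 × 0.913664) = -5.0343e-05 rad = -10.384″.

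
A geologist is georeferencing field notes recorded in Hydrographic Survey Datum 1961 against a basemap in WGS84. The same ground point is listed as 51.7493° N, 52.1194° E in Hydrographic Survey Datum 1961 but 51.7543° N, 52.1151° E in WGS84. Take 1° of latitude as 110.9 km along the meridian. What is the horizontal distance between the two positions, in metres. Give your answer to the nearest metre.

628 m

Δφ = 51.7543° − 51.7493° = +0.0050°; Δλ = 52.1151° − 52.1194° = -0.0043°.
ΔN = Δφ × 110900 = 554.5 m; ΔE = Δλ × 110900 × cos(51.7493°) = -0.0043 × 110900 × 0.619104 = -295.2 m.
Distance = √(ΔE² + ΔN²) = √((-295.2)² + 554.5²) = 628.2 m.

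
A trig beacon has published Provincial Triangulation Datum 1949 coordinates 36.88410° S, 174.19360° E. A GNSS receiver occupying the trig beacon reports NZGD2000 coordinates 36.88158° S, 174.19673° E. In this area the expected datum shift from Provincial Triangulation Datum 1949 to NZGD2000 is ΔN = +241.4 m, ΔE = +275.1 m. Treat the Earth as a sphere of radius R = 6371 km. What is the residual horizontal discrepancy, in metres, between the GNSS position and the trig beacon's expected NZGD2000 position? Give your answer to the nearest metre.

39 m

Observed coordinate differences: Δφ = +0.00252°, Δλ = +0.00313°.
Converting to metres (1° lat = 111195 m, cos φ = 0.799851): observed ΔN = 280.2 m, observed ΔE = 278.4 m.
Subtracting the expected shift leaves a residual of 280.2 − (241.4) = 38.8 m north and 278.4 − (275.1) = 3.3 m east.
Residual distance = √(38.8² + 3.3²) = 38.9 m.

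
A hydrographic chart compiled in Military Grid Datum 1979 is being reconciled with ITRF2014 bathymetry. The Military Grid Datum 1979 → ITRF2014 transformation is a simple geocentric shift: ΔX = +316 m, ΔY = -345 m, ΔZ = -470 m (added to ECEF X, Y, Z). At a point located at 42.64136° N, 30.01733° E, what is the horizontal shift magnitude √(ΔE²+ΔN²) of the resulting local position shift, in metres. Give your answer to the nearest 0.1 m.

The local east axis at (φ, λ) is (−sin λ, cos λ, 0), so ΔE = −sin(30.01733°)·316 + cos(30.01733°)·(-345) = -456.81 m.
The local north axis is (−sin φ cos λ, −sin φ sin λ, cos φ), giving ΔN = -185.350 + 116.914 − 345.736 = -414.17 m.
Horizontal magnitude = √(ΔE² + ΔN²) = √((-456.81)² + (-414.17)²) = 616.61 m.

616.6 m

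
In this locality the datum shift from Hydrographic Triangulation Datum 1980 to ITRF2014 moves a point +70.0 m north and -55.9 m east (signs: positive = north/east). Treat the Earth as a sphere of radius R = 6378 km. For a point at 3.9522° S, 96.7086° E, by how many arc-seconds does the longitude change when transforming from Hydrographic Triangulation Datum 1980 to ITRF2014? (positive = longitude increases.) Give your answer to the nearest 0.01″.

At latitude -3.9522°, cos φ = 0.997622.
One radian of longitude at latitude φ spans R cos φ, so Δλ = ΔE / (R cos φ) = -55.9 / (6378000 × 0.997622) = -8.7854e-06 rad = -1.812″.

Δλ = -1.81″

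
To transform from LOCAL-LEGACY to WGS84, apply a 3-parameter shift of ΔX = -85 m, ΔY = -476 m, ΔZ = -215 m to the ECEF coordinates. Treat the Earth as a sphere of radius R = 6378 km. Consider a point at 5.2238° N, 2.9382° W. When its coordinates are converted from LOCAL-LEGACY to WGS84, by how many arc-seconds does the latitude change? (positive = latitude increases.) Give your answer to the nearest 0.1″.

sin φ = 0.091046, cos φ = 0.995847, sin λ = -0.051259, cos λ = 0.998685.
North component: ΔN = −sin φ cos λ·ΔX − sin φ sin λ·ΔY + cos φ·ΔZ = −(0.091046)(0.998685)(-85) − (0.091046)(-0.051259)(-476) + (0.995847)(-215) = -208.60 m.
1° of latitude spans πR/180 = 111317 m, so Δφ = -208.60 / 111317 × 3600 = -6.746″.

Δφ = -6.7″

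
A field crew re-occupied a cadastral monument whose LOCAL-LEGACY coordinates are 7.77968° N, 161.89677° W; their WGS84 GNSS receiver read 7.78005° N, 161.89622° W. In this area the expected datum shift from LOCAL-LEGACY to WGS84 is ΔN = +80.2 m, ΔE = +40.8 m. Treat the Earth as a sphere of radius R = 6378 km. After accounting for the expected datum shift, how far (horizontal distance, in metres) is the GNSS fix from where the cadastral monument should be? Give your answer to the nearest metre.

Observed coordinate differences: Δφ = +0.00037°, Δλ = +0.00055°.
Converting to metres (1° lat = 111317 m, cos φ = 0.990796): observed ΔN = 41.2 m, observed ΔE = 60.7 m.
Subtracting the expected shift leaves a residual of 41.2 − (80.2) = -39.0 m north and 60.7 − (40.8) = 19.9 m east.
Residual distance = √((-39.0)² + 19.9²) = 43.8 m.

44 m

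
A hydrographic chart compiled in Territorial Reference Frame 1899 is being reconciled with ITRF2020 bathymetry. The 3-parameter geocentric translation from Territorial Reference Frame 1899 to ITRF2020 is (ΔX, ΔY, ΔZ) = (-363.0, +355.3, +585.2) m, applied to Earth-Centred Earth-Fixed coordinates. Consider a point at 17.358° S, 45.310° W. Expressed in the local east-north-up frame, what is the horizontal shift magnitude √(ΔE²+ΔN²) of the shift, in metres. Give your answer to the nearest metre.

407 m

The local east axis at (φ, λ) is (−sin λ, cos λ, 0), so ΔE = −sin(-45.310°)·(-363.0) + cos(-45.310°)·355.3 = -8.19 m.
The local north axis is (−sin φ cos λ, −sin φ sin λ, cos φ), giving ΔN = -76.163 − 75.358 + 558.550 = 407.03 m.
Horizontal magnitude = √(ΔE² + ΔN²) = √((-8.19)² + 407.03²) = 407.11 m.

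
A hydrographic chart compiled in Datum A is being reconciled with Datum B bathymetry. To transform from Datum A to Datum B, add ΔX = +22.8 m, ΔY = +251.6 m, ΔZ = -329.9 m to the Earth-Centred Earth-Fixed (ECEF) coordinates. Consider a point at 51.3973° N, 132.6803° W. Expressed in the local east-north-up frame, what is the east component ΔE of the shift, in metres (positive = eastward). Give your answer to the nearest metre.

At φ = 51.3973°, λ = -132.6803°: sin φ = 0.781491, cos φ = 0.623916, sin λ = -0.735148, cos λ = -0.677907.
ΔE = −sin λ·ΔX + cos λ·ΔY = −(-0.735148)·(22.8) + (-0.677907)·(251.6) = -153.80 m.

ΔE = -154 m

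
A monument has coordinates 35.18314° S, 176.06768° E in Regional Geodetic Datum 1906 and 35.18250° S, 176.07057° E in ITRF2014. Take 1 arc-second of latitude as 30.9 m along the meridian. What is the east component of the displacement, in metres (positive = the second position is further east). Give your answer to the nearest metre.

Δφ = -35.18250° − -35.18314° = +0.00064°; Δλ = 176.07057° − 176.06768° = +0.00289°.
1° of latitude = 3600 × 30.90 = 111240 m.
ΔN = Δφ × 111240 = 71.2 m; ΔE = Δλ × 111240 × cos(-35.18314°) = +0.00289 × 111240 × 0.817314 = 262.8 m.

ΔE = 263 m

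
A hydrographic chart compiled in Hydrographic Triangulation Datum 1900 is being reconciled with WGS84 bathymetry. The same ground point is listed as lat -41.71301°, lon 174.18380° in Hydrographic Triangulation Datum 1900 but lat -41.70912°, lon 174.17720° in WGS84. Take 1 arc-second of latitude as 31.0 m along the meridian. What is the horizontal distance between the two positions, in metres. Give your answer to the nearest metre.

Δφ = -41.70912° − -41.71301° = +0.00389°; Δλ = 174.17720° − 174.18380° = -0.00660°.
1° of latitude = 3600 × 31.00 = 111600 m.
ΔN = Δφ × 111600 = 434.1 m; ΔE = Δλ × 111600 × cos(-41.71301°) = -0.00660 × 111600 × 0.746487 = -549.8 m.
Distance = √(ΔE² + ΔN²) = √((-549.8)² + 434.1²) = 700.6 m.

701 m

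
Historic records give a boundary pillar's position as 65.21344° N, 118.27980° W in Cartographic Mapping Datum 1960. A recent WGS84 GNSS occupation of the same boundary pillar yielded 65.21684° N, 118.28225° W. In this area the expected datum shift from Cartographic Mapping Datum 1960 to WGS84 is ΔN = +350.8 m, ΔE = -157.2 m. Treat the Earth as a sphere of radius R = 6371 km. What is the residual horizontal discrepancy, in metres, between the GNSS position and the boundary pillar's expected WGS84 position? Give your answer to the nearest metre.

Observed coordinate differences: Δφ = +0.00340°, Δλ = -0.00245°.
Converting to metres (1° lat = 111195 m, cos φ = 0.419239): observed ΔN = 378.1 m, observed ΔE = -114.2 m.
Subtracting the expected shift leaves a residual of 378.1 − (350.8) = 27.3 m north and -114.2 − (-157.2) = 43.0 m east.
Residual distance = √(27.3² + 43.0²) = 50.9 m.

51 m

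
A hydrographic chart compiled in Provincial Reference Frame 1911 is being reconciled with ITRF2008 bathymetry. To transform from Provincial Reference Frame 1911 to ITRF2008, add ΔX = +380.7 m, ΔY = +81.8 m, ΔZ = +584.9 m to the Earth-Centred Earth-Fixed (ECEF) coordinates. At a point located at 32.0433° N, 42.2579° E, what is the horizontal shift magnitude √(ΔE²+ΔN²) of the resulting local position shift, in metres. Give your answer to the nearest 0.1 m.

372.5 m

The local east axis at (φ, λ) is (−sin λ, cos λ, 0), so ΔE = −sin(42.2579°)·380.7 + cos(42.2579°)·81.8 = -195.47 m.
The local north axis is (−sin φ cos λ, −sin φ sin λ, cos φ), giving ΔN = -149.494 − 29.185 + 495.789 = 317.11 m.
Horizontal magnitude = √(ΔE² + ΔN²) = √((-195.47)² + 317.11²) = 372.51 m.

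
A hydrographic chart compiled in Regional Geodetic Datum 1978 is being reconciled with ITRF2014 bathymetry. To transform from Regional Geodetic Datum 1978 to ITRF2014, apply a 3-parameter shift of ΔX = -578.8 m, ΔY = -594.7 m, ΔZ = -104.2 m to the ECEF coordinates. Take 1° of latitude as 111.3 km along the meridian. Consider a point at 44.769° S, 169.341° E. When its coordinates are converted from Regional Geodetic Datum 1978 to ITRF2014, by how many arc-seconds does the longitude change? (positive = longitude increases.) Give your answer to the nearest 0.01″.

Δλ = 31.50″

sin φ = -0.704250, cos φ = 0.709952, sin λ = 0.184963, cos λ = -0.982745.
East component: ΔE = −sin λ·ΔX + cos λ·ΔY = −(0.184963)(-578.8) + (-0.982745)(-594.7) = 691.50 m.
1° of latitude spans 111300 m; at latitude φ, 1° of longitude spans that × cos φ = 79017.6 m, so Δλ = 691.50 / 79017.6 × 3600 = 31.504″.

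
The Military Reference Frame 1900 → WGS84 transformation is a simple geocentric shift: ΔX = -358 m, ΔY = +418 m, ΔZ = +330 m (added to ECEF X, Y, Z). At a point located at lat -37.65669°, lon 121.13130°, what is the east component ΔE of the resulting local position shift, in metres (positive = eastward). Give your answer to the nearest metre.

At φ = -37.65669°, λ = 121.13130°: sin φ = -0.610929, cos φ = 0.791686, sin λ = 0.855985, cos λ = -0.517001.
ΔE = −sin λ·ΔX + cos λ·ΔY = −(0.855985)·(-358) + (-0.517001)·(418) = 90.34 m.

ΔE = 90 m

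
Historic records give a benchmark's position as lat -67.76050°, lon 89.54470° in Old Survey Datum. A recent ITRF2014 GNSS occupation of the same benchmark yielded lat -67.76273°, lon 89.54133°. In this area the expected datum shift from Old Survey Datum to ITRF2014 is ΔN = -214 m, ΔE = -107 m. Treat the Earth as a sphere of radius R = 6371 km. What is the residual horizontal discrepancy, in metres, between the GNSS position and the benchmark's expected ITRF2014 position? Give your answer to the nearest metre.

Observed coordinate differences: Δφ = -0.00223°, Δλ = -0.00337°.
Converting to metres (1° lat = 111195 m, cos φ = 0.378479): observed ΔN = -248.0 m, observed ΔE = -141.8 m.
Subtracting the expected shift leaves a residual of -248.0 − (-214) = -34.0 m north and -141.8 − (-107) = -34.8 m east.
Residual distance = √((-34.0)² + (-34.8)²) = 48.6 m.

49 m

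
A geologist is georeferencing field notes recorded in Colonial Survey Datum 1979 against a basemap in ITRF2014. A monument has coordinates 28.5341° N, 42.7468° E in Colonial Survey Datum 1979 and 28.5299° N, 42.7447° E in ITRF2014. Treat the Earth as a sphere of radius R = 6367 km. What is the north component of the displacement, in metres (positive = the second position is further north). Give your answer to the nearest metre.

ΔN = -467 m

Δφ = 28.5299° − 28.5341° = -0.0042°; Δλ = 42.7447° − 42.7468° = -0.0021°.
1° along a meridian = πR/180 = 111125 m.
ΔN = Δφ × 111125 = -466.7 m; ΔE = Δλ × 111125 × cos(28.5341°) = -0.0021 × 111125 × 0.878533 = -205.0 m.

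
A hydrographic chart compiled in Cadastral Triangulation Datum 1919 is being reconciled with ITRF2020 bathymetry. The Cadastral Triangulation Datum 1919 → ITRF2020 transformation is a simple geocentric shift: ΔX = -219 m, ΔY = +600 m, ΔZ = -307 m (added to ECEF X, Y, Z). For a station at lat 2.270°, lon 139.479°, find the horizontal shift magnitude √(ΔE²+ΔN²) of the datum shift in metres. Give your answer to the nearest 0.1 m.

454.5 m

The local east axis at (φ, λ) is (−sin λ, cos λ, 0), so ΔE = −sin(139.479°)·(-219) + cos(139.479°)·600 = -313.81 m.
The local north axis is (−sin φ cos λ, −sin φ sin λ, cos φ), giving ΔN = -6.594 − 15.441 − 306.759 = -328.79 m.
Horizontal magnitude = √(ΔE² + ΔN²) = √((-313.81)² + (-328.79)²) = 454.51 m.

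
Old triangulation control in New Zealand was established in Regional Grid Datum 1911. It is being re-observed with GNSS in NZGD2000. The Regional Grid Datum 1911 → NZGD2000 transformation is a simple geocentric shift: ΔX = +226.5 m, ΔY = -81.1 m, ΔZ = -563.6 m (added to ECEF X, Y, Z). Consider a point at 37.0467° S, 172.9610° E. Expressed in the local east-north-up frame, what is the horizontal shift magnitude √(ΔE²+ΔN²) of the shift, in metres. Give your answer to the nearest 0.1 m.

At φ = -37.0467°, λ = 172.9610°: sin φ = -0.602466, cos φ = 0.798145, sin λ = 0.122545, cos λ = -0.992463.
ΔE = −sin λ·ΔX + cos λ·ΔY = −(0.122545)·(226.5) + (-0.992463)·(-81.1) = 52.73 m.
ΔN = −sin φ cos λ·ΔX − sin φ sin λ·ΔY + cos φ·ΔZ = −(-0.602466)(-0.992463)(226.5) − (-0.602466)(0.122545)(-81.1) + (0.798145)(-563.6) = -591.25 m.
Horizontal magnitude = √(ΔE² + ΔN²) = √(52.73² + (-591.25)²) = 593.60 m.

593.6 m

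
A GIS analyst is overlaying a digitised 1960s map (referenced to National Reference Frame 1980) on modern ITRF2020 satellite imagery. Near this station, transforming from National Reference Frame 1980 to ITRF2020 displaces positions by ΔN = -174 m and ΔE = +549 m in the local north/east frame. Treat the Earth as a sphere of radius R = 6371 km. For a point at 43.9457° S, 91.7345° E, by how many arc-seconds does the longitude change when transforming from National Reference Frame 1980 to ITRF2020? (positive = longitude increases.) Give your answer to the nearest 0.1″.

At latitude -43.9457°, cos φ = 0.719998.
One radian of longitude at latitude φ spans R cos φ, so Δλ = ΔE / (R cos φ) = 549.0 / (6371000 × 0.719998) = 1.1968e-04 rad = 24.686″.

Δλ = 24.7″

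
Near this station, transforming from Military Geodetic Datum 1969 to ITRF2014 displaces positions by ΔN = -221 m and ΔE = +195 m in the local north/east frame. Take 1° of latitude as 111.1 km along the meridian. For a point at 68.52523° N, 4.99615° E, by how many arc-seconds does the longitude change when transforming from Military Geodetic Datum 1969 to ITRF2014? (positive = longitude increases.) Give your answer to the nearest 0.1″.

At latitude 68.52523°, cos φ = 0.366091.
1° of longitude at this latitude = 111.1 × cos φ = 40.67 km, so Δλ = 195.0 / 40672.8 = 0.0047944° = 17.260″.

Δλ = 17.3″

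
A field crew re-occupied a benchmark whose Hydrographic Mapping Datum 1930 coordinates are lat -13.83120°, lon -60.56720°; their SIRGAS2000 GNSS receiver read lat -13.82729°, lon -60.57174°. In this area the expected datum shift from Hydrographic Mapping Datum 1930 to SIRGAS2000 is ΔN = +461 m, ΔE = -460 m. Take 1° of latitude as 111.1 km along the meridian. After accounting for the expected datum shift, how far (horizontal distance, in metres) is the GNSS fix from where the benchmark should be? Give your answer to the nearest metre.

40 m

Observed coordinate differences: Δφ = +0.00391°, Δλ = -0.00454°.
Converting to metres (1° lat = 111100 m, cos φ = 0.971004): observed ΔN = 434.4 m, observed ΔE = -489.8 m.
Subtracting the expected shift leaves a residual of 434.4 − (461) = -26.6 m north and -489.8 − (-460) = -29.8 m east.
Residual distance = √((-26.6)² + (-29.8)²) = 39.9 m.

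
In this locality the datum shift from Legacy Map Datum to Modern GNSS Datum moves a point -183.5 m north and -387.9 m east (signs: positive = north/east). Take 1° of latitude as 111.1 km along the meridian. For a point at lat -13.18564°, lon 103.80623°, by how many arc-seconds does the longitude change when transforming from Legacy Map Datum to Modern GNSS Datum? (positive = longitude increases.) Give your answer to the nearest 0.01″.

Δλ = -12.91″

At latitude -13.18564°, cos φ = 0.973636.
1° of longitude at this latitude = 111.1 × cos φ = 108.17 km, so Δλ = -387.9 / 108171.0 = -0.0035860° = -12.910″.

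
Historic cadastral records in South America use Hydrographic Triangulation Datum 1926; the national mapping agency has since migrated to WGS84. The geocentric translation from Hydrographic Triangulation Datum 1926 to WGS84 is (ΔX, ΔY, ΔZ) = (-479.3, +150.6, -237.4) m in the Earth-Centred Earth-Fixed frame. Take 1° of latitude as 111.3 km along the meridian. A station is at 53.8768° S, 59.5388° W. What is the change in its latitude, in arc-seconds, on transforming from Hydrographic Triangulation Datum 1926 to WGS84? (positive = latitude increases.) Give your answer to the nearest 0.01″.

Δφ = -14.27″

sin φ = -0.807751, cos φ = 0.589523, sin λ = -0.861973, cos λ = 0.506955.
North component: ΔN = −sin φ cos λ·ΔX − sin φ sin λ·ΔY + cos φ·ΔZ = −(-0.807751)(0.506955)(-479.3) − (-0.807751)(-0.861973)(150.6) + (0.589523)(-237.4) = -441.08 m.
1° of latitude spans 111300 m, so Δφ = -441.08 / 111300 × 3600 = -14.267″.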